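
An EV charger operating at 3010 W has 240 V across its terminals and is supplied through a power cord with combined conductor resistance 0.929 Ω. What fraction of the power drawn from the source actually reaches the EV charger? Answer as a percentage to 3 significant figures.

95.4 %

I = P / V = 3010 / 240 = 12.54 A through the power cord.
P_line = I² R_line = (12.54)² × 0.929 = 146.1 W
P_source = P_load + P_line = 3010 + 146.1 = 3156 W
η = P_load / P_source = 3010 / 3156 = 0.9537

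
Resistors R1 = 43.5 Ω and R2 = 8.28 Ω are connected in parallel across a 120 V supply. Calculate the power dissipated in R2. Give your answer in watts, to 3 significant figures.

R2 sits directly across the source, so P = V²/R with V = 120 V.
P_R2 = V² / R2 = (120)² / 8.28 Ω = 1739 W

1740 W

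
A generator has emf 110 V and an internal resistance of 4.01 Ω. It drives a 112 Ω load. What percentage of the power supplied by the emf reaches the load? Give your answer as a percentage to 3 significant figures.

Both r and R carry the same current, so the power split is just the resistance split: η = R/(R+r).
η = R / (R + r) = 112 / (112 + 4.01) = 0.9654

96.5 %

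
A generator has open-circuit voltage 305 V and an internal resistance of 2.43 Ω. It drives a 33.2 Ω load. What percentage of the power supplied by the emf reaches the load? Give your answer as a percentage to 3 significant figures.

The source delivers εI, of which I²R reaches the load and I²r is lost; since I is common, η = R/(R+r).
η = R / (R + r) = 33.2 / (33.2 + 2.43) = 0.9318

93.2 %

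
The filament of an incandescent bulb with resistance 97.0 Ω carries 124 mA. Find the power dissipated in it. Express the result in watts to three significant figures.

The current through and the resistance of the element are both given; use P = I²R.
P = (0.1240 A)² × 97.0 Ω = 1.491 W

1.49 W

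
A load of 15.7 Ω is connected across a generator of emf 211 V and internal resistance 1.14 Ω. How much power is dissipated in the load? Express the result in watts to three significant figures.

Load and internal resistance form a series loop — compute the loop current, then the load power via I²R.
I = ε / (r + R) = 211 / (1.14 + 15.7) = 12.53 A
P_load = I² R = (12.53)² × 15.7 = 2465 W

2460 W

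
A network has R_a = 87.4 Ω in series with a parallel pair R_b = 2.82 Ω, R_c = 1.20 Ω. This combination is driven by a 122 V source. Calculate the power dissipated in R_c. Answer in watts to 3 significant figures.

Collapse R_b‖R_c to a single equivalent, reducing the network to two series elements.
R_p = (2.82×1.20)/(2.82+1.20) = 0.8418 Ω
R_total = 87.4 + 0.8418 = 88.24 Ω
I = V / R_total = 122 / 88.24 = 1.383 A
Voltage across the parallel pair: V_p = I × R_p = 1.383 × 0.8418 = 1.164 V
With V_p across R_c, its power is V_p²/R_c.
P_R_c = (1.164)² / 1.20 = 1.129 W

1.13 W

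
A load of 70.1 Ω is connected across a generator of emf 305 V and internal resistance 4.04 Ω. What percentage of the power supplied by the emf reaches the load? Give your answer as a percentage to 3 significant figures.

94.6 %

η = P_load/(P_load+P_int) = I²R/(I²R+I²r) = R/(R+r) — the I² cancels for series elements.
η = R / (R + r) = 70.1 / (70.1 + 4.04) = 0.9455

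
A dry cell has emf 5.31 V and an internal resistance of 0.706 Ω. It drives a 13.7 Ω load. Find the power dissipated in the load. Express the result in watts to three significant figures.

1.86 W

The internal resistance and the load are in series, so the same I flows through both; get I from ε/(r+R), then I²R for the load.
I = ε / (r + R) = 5.31 / (0.706 + 13.7) = 0.3686 A
P_load = I² R = (0.3686)² × 13.7 = 1.861 W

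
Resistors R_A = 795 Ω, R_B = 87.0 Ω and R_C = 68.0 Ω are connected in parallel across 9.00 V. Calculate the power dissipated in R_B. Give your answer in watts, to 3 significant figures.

Parallel branches share the same voltage; P = V²/R gives the branch power in one step.
P_R_B = V² / R_B = (9.00)² / 87.0 Ω = 0.9310 W

0.931 W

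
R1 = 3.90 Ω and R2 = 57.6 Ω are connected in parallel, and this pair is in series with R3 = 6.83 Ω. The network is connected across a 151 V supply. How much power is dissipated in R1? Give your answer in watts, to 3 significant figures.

710 W

Reduce the parallel combination to a single R_p; the circuit then becomes R_p in series with the remaining resistor.
R_p = (3.90×57.6)/(3.90+57.6) = 3.653 Ω
R_total = R_p + 6.83 = 3.653 + 6.83 = 10.48 Ω
I = V / R_total = 151 / 10.48 = 14.40 A
Voltage across the parallel pair: V_p = I × R_p = 14.40 × 3.653 = 52.62 V
R1 sits across V_p; its power is V_p²/R.
P_R1 = (52.62)² / 3.90 = 709.9 W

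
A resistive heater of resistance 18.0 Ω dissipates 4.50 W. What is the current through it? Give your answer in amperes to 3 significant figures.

0.500 A

From P = V I = I²R = V²/R, with the two given quantities we get I = √(P / R).
I = √(4.50 / 18.0) = 0.5000 A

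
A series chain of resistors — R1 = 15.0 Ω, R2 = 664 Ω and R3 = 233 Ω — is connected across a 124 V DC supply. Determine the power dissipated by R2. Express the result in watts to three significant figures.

Series elements share the same current, so find I first, then use P = I²R.
R_total = 15.0 + 664 + 233 = 912.0 Ω
I = V / R_total = 124 / 912.0 = 0.1360 A
P_R2 = I² × R2 = (0.1360)² × 664 = 12.28 W

12.3 W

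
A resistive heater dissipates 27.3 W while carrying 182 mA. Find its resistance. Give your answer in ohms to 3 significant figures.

824 Ω

Rearranging the power relation for the two known quantities gives R = P / I².
R = 27.3 / (0.1820)² = 824.2 Ω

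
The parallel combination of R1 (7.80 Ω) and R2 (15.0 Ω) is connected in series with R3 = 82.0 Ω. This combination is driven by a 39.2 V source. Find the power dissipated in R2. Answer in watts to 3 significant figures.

0.355 W

Combine R1 and R2 into their parallel equivalent first, reducing the network to two series resistors.
R_p = (7.80×15.0)/(7.80+15.0) = 5.132 Ω
R_total = R_p + 82.0 = 5.132 + 82.0 = 87.13 Ω
I = V / R_total = 39.2 / 87.13 = 0.4499 A
Voltage across the parallel pair: V_p = I × R_p = 0.4499 × 5.132 = 2.309 V
R2 has V_p across it, so P = V_p²/R2.
P_R2 = (2.309)² / 15.0 = 0.3553 W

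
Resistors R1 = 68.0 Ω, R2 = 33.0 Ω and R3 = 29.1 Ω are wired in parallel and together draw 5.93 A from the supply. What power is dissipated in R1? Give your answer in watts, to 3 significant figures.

The branches share the same voltage, but only the total current is given — find V from the equivalent resistance first.
1/R_eq = 1/68.0 + 1/33.0 + 1/29.1 ⇒ R_eq = 12.60 Ω
V = I_total × R_eq = 5.930 × 12.60 = 74.71 V
P_R1 = V² / R1 = (74.71)² / 68.0 = 82.08 W

82.1 W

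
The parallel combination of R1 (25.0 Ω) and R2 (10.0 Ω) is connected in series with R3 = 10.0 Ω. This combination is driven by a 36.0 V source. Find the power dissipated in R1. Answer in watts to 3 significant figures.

Collapse the R1‖R2 pair into one equivalent R_p; then R_p and R3 form a series string.
R_p = (25.0×10.0)/(25.0+10.0) = 7.143 Ω
R_total = R_p + 10.0 = 7.143 + 10.0 = 17.14 Ω
I = V / R_total = 36.0 / 17.14 = 2.100 A
Voltage across the parallel pair: V_p = I × R_p = 2.100 × 7.143 = 15.00 V
Use P = V²/R for R1 with V = V_p.
P_R1 = (15.00)² / 25.0 = 9.000 W

9.00 W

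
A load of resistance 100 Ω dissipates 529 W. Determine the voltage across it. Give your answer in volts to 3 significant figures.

From P = V I = I²R = V²/R, with the two given quantities we get V = √(P R).
V = √(529 × 100) = 230.0 V

230 V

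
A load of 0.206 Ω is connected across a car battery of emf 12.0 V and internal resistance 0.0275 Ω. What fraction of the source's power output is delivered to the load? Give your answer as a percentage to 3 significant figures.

88.2 %

η = P_load/(P_load+P_int) = I²R/(I²R+I²r) = R/(R+r) — the I² cancels for series elements.
η = R / (R + r) = 0.206 / (0.206 + 0.0275) = 0.8822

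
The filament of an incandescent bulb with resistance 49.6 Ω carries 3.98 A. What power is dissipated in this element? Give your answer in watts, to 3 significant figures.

Current and resistance are given, so P = I²R is the direct form.
P = (3.980 A)² × 49.6 Ω = 785.7 W

786 W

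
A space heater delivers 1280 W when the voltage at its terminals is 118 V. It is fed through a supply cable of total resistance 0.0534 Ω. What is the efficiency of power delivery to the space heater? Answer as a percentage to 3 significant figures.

99.5 %

I = P / V = 1280 / 118 = 10.85 A through the supply cable.
P_line = I² R_line = (10.85)² × 0.0534 = 6.283 W
P_source = P_load + P_line = 1280 + 6.283 = 1286 W
η = P_load / P_source = 1280 / 1286 = 0.9951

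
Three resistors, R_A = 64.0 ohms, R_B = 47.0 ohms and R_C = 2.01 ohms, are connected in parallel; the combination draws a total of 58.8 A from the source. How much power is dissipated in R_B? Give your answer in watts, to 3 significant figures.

Only the total current is stated, so first find the parallel equivalent to get the voltage across the combination.
1/R_eq = 1/64.0 + 1/47.0 + 1/2.01 ⇒ R_eq = 1.871 Ω
V = I_total × R_eq = 58.80 × 1.871 = 110.0 V
P_R_B = V² / R_B = (110.0)² / 47.0 = 257.6 W

258 W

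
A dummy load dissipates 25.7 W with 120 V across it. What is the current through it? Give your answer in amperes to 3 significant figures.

Rearranging the power relation for the two known quantities gives I = P / V.
I = 25.7 / 120 = 0.2142 A

0.214 A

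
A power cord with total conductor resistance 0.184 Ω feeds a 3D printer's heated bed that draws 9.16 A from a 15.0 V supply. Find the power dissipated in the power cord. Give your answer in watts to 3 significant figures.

15.4 W

The power cord is a series resistance carrying the load current; its dissipation is I²R_line.
The power cord carries the full 9.16 A.
P_line = I² R_line = (9.160)² × 0.184 = 15.44 W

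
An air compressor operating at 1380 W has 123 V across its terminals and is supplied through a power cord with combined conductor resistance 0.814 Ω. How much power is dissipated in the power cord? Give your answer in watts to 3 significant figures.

The power cord is a series resistance carrying the load current; its dissipation is I²R_line.
I = P / V = 1380 / 123 = 11.22 A through the power cord.
P_line = I² R_line = (11.22)² × 0.814 = 102.5 W

102 W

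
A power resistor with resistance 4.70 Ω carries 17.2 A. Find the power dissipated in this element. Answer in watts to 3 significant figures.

Current and resistance are given, so P = I²R is the direct form.
P = (17.20 A)² × 4.70 Ω = 1390 W

1390 W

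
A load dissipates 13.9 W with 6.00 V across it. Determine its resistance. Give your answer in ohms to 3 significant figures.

Inverting the appropriate power form: R = V² / P.
R = (6.00)² / 13.9 = 2.590 Ω

2.59 Ω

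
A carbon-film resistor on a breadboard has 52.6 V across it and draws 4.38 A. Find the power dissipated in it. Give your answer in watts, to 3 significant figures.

V and I are known directly — P = V I, no intermediate step needed.
P = 52.6 V × 4.380 A = 230.4 W

230 W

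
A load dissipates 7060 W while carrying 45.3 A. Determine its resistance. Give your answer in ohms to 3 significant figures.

3.44 Ω

From P = V I = I²R = V²/R, with the two given quantities we get R = P / I².
R = 7060 / (45.30)² = 3.440 Ω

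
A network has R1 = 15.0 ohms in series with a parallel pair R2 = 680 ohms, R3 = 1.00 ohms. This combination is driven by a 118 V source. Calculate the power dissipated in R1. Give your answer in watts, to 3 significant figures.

816 W

Collapse R2‖R3 to a single equivalent, reducing the network to two series elements.
R_p = (680×1.00)/(680+1.00) = 0.9985 Ω
R_total = 15.0 + 0.9985 = 16.00 Ω
I = V / R_total = 118 / 16.00 = 7.376 A
All the current flows through R1; use P = I²R.
P_R1 = (7.376)² × 15.0 = 816.0 W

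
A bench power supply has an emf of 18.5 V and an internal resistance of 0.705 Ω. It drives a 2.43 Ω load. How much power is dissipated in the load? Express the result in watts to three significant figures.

84.6 W

Load and internal resistance form a series loop — compute the loop current, then the load power via I²R.
I = ε / (r + R) = 18.5 / (0.705 + 2.43) = 5.901 A
P_load = I² R = (5.901)² × 2.43 = 84.62 W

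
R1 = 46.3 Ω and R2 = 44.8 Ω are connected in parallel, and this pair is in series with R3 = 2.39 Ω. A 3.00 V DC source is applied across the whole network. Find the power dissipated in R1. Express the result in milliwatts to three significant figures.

Combine R1 and R2 into their parallel equivalent first, reducing the network to two series resistors.
R_p = (46.3×44.8)/(46.3+44.8) = 22.77 Ω
R_total = R_p + 2.39 = 22.77 + 2.39 = 25.16 Ω
I = V / R_total = 3.00 / 25.16 = 0.1192 A
Voltage across the parallel pair: V_p = I × R_p = 0.1192 × 22.77 = 2.715 V
R1 has V_p across it, so P = V_p²/R1.
P_R1 = (2.715)² / 46.3 = 0.1592 W

159 mW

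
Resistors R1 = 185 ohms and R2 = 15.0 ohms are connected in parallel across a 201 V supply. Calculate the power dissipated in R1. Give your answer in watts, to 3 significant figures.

218 W

R1 sits directly across the source, so P = V²/R with V = 201 V.
P_R1 = V² / R1 = (201)² / 185 Ω = 218.4 W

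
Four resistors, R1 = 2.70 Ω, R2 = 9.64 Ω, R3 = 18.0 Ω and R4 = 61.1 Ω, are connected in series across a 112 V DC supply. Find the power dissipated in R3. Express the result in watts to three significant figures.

In a series string the same current flows through every resistor — find that current, then P = I²R for the one we want.
R_total = 2.70 + 9.64 + 18.0 + 61.1 = 91.44 Ω
I = V / R_total = 112 / 91.44 = 1.225 A
P_R3 = I² × R3 = (1.225)² × 18.0 = 27.00 W

27.0 W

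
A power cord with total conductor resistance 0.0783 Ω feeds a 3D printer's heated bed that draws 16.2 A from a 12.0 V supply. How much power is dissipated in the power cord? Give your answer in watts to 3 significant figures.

20.5 W

The power cord is a series resistance carrying the load current; its dissipation is I²R_line.
The power cord carries the full 16.2 A.
P_line = I² R_line = (16.20)² × 0.0783 = 20.55 W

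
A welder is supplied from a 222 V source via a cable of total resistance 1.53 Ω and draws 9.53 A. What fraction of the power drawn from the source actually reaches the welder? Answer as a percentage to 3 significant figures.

The cable carries the full 9.53 A.
P_line = I² R_line = (9.530)² × 1.53 = 139.0 W
P_source = V I = 222 × 9.530 = 2116 W; P_load = 1977 W
η = P_load / P_source = 1977 / 2116 = 0.9343

93.4 %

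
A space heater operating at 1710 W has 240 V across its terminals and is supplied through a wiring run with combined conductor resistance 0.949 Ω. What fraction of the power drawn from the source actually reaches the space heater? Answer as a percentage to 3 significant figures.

I = P / V = 1710 / 240 = 7.125 A through the wiring run.
P_line = I² R_line = (7.125)² × 0.949 = 48.18 W
P_source = P_load + P_line = 1710 + 48.18 = 1758 W
η = P_load / P_source = 1710 / 1758 = 0.9726

97.3 %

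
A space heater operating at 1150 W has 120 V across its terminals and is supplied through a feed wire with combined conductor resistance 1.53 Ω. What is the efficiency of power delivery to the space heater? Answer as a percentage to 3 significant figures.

I = P / V = 1150 / 120 = 9.583 A through the feed wire.
P_line = I² R_line = (9.583)² × 1.53 = 140.5 W
P_source = P_load + P_line = 1150 + 140.5 = 1291 W
η = P_load / P_source = 1150 / 1291 = 0.8911

89.1 %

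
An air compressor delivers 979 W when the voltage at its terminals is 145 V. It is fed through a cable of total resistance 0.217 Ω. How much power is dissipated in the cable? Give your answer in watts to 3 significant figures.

The cable and load are in series, so the same current flows in both; the loss is I²R_line.
I = P / V = 979 / 145 = 6.752 A through the cable.
P_line = I² R_line = (6.752)² × 0.217 = 9.892 W

9.89 W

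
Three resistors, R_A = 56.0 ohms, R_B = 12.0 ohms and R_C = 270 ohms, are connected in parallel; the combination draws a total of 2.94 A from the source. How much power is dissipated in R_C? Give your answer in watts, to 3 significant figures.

2.91 W

Only the total current is stated, so first find the parallel equivalent to get the voltage across the combination.
1/R_eq = 1/56.0 + 1/12.0 + 1/270 ⇒ R_eq = 9.533 Ω
V = I_total × R_eq = 2.940 × 9.533 = 28.03 V
P_R_C = V² / R_C = (28.03)² / 270 = 2.910 W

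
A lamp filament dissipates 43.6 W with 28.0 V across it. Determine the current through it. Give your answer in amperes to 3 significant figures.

1.56 A

Inverting the appropriate power form: I = P / V.
I = 43.6 / 28.0 = 1.557 A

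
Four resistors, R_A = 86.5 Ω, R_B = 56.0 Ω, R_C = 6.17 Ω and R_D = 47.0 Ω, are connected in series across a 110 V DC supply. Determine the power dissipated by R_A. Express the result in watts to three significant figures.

27.3 W

Since the resistors are in series they all carry the loop current I = V/R_total; the power in any one is I²R.
R_total = 86.5 + 56.0 + 6.17 + 47.0 = 195.7 Ω
I = V / R_total = 110 / 195.7 = 0.5622 A
P_R_A = I² × R_A = (0.5622)² × 86.5 = 27.34 W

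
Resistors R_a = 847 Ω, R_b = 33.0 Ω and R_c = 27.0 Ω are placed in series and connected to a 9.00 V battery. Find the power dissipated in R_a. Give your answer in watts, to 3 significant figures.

0.0834 W

Since the resistors are in series they all carry the loop current I = V/R_total; the power in any one is I²R.
R_total = 847 + 33.0 + 27.0 = 907.0 Ω
I = V / R_total = 9.00 / 907.0 = 0.009923 A
P_R_a = I² × R_a = (0.009923)² × 847 = 0.08340 W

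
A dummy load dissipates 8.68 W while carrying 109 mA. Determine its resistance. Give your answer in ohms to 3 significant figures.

731 Ω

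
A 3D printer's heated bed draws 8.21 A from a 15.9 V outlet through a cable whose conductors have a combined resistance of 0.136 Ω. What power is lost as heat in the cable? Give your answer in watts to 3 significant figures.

9.17 W

Only the current and the line resistance are needed for the I²R loss.
The cable carries the full 8.21 A.
P_line = I² R_line = (8.210)² × 0.136 = 9.167 W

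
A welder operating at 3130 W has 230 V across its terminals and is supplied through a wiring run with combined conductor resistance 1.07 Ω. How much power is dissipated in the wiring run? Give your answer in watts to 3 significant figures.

Only the current and the line resistance are needed for the I²R loss.
I = P / V = 3130 / 230 = 13.61 A through the wiring run.
P_line = I² R_line = (13.61)² × 1.07 = 198.2 W

198 W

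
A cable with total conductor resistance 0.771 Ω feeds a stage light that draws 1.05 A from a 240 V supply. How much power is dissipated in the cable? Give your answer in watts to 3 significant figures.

Line loss is just I²R for the cable — we know both I and R_line directly.
The cable carries the full 1.05 A.
P_line = I² R_line = (1.050)² × 0.771 = 0.8500 W

0.850 W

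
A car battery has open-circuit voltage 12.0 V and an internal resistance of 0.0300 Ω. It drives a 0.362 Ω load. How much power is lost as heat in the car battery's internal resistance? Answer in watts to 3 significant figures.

The source's internal resistance is just another series element carrying I; its dissipation is I²r.
I = ε / (r + R) = 12.0 / (0.0300 + 0.362) = 30.61 A
P_int = I² r = (30.61)² × 0.0300 = 28.11 W

28.1 W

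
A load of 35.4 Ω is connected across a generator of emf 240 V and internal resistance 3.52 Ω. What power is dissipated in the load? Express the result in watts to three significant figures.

With r and R in series, I = ε/(r+R); the load dissipates I²R.
I = ε / (r + R) = 240 / (3.52 + 35.4) = 6.166 A
P_load = I² R = (6.166)² × 35.4 = 1346 W

1350 W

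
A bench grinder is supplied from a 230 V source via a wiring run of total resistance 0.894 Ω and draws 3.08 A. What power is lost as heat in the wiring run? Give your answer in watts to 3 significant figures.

8.48 W

The wiring run is a series resistance carrying the load current; its dissipation is I²R_line.
The wiring run carries the full 3.08 A.
P_line = I² R_line = (3.080)² × 0.894 = 8.481 W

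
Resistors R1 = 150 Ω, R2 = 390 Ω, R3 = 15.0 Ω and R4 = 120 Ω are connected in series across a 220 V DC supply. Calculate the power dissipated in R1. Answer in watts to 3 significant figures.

15.9 W

In a series string the same current flows through every resistor — find that current, then P = I²R for the one we want.
R_total = 150 + 390 + 15.0 + 120 = 675.0 Ω
I = V / R_total = 220 / 675.0 = 0.3259 A
P_R1 = I² × R1 = (0.3259)² × 150 = 15.93 W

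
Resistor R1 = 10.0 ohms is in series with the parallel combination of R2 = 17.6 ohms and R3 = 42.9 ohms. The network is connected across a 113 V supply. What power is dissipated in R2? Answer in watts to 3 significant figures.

224 W

First combine the parallel branches into one equivalent R_p, then R1 + R_p is a series pair.
R_p = (17.6×42.9)/(17.6+42.9) = 12.48 Ω
R_total = 10.0 + 12.48 = 22.48 Ω
I = V / R_total = 113 / 22.48 = 5.027 A
Voltage across the parallel pair: V_p = I × R_p = 5.027 × 12.48 = 62.73 V
With V_p across R2, its power is V_p²/R2.
P_R2 = (62.73)² / 17.6 = 223.6 W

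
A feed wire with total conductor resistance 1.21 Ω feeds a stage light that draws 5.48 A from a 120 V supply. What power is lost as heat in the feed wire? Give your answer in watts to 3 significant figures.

Only the current and the line resistance are needed for the I²R loss.
The feed wire carries the full 5.48 A.
P_line = I² R_line = (5.480)² × 1.21 = 36.34 W

36.3 W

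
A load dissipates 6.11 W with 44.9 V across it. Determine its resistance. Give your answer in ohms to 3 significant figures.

Rearranging the power relation for the two known quantities gives R = V² / P.
R = (44.9)² / 6.11 = 330.0 Ω

330 Ω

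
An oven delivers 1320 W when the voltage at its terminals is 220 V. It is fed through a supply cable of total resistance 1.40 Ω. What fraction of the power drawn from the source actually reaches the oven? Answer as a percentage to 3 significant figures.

I = P / V = 1320 / 220 = 6.000 A through the supply cable.
P_line = I² R_line = (6.000)² × 1.40 = 50.40 W
P_source = P_load + P_line = 1320 + 50.40 = 1370 W
η = P_load / P_source = 1320 / 1370 = 0.9632

96.3 %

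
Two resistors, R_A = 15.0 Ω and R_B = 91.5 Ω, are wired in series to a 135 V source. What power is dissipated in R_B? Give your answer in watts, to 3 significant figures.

Every series element carries the same I. Get I from the total resistance, then P = I² × R_B.
R_total = 15.0 + 91.5 = 106.5 Ω
I = V / R_total = 135 / 106.5 = 1.268 A
P_R_B = I² × R_B = (1.268)² × 91.5 = 147.0 W

147 W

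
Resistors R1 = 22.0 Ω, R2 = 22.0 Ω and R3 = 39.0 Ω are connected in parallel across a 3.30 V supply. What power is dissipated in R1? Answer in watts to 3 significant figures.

Each parallel branch sees the full supply voltage, so P = V²/R applies directly to the target branch.
P_R1 = V² / R1 = (3.30)² / 22.0 Ω = 0.4950 W

0.495 W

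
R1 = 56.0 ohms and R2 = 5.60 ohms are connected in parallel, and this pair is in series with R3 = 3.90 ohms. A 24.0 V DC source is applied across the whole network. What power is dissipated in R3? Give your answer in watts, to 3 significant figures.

Combine R1 and R2 into their parallel equivalent first, reducing the network to two series resistors.
R_p = (56.0×5.60)/(56.0+5.60) = 5.091 Ω
R_total = R_p + 3.90 = 5.091 + 3.90 = 8.991 Ω
I = V / R_total = 24.0 / 8.991 = 2.669 A
R3 is the series element, so its power is I²R.
P_R3 = (2.669)² × 3.90 = 27.79 W

27.8 W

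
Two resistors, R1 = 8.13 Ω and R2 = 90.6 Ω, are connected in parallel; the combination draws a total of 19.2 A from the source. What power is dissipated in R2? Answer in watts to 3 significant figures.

226 W

The branches share the same voltage, but only the total current is given — find V from the equivalent resistance first.
1/R_eq = 1/8.13 + 1/90.6 ⇒ R_eq = 7.461 Ω
V = I_total × R_eq = 19.20 × 7.461 = 143.2 V
P_R2 = V² / R2 = (143.2)² / 90.6 = 226.5 W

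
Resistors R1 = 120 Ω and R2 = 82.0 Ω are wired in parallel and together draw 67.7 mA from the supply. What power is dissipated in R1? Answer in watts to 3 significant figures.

0.0906 W

We need the common branch voltage; get it from I_total × R_eq, then P = V²/R for the branch.
1/R_eq = 1/120 + 1/82.0 ⇒ R_eq = 48.71 Ω
V = I_total × R_eq = 0.06770 × 48.71 = 3.298 V
P_R1 = V² / R1 = (3.298)² / 120 = 0.09063 W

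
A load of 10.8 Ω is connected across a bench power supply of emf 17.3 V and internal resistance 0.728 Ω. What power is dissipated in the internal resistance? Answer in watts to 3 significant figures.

r is in series with the load, so it carries the full circuit current — the loss in it is I²r.
I = ε / (r + R) = 17.3 / (0.728 + 10.8) = 1.501 A
P_int = I² r = (1.501)² × 0.728 = 1.640 W

1.64 W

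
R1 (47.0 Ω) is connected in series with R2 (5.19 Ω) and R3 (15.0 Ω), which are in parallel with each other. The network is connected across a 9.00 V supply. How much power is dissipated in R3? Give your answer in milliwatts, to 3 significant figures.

Replace R2 and R3 with their parallel equivalent so the circuit becomes R1 in series with R_p.
R_p = (5.19×15.0)/(5.19+15.0) = 3.856 Ω
R_total = 47.0 + 3.856 = 50.86 Ω
I = V / R_total = 9.00 / 50.86 = 0.1770 A
Voltage across the parallel pair: V_p = I × R_p = 0.1770 × 3.856 = 0.6824 V
With V_p across R3, its power is V_p²/R3.
P_R3 = (0.6824)² / 15.0 = 0.03104 W

31.0 mW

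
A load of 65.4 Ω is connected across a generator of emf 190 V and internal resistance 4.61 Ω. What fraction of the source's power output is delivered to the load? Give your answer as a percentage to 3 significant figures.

93.4 %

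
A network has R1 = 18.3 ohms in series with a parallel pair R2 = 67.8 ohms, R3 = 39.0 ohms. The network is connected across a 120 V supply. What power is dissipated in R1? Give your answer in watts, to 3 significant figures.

142 W

Collapse R2‖R3 to a single equivalent, reducing the network to two series elements.
R_p = (67.8×39.0)/(67.8+39.0) = 24.76 Ω
R_total = 18.3 + 24.76 = 43.06 Ω
I = V / R_total = 120 / 43.06 = 2.787 A
All the current flows through R1; use P = I²R.
P_R1 = (2.787)² × 18.3 = 142.1 W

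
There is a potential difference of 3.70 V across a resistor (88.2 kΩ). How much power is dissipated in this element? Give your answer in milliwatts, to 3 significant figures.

V and R are stated; P = V²/R avoids computing the current.
P = (3.70 V)² / 88200 Ω = 0.0001552 W

0.155 mW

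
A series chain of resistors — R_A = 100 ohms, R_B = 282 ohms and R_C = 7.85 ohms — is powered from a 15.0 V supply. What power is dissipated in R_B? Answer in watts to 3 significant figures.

The current is common to all series resistors; compute it, then apply P = I²R for the target.
R_total = 100 + 282 + 7.85 = 389.9 Ω
I = V / R_total = 15.0 / 389.9 = 0.03848 A
P_R_B = I² × R_B = (0.03848)² × 282 = 0.4175 W

0.417 W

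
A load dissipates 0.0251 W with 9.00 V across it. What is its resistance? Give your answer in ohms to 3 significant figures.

3230 Ω

From P = V I = I²R = V²/R, with the two given quantities we get R = V² / P.
R = (9.00)² / 0.0251 = 3227 Ω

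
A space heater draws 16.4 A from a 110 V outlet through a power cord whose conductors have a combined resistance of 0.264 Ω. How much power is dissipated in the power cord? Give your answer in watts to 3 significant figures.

71.0 W

Line loss is just I²R for the cable — we know both I and R_line directly.
The power cord carries the full 16.4 A.
P_line = I² R_line = (16.40)² × 0.264 = 71.01 W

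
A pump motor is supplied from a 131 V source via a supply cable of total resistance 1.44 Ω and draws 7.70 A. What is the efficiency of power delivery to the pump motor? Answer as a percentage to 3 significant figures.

91.5 %

The supply cable carries the full 7.70 A.
P_line = I² R_line = (7.700)² × 1.44 = 85.38 W
P_source = V I = 131 × 7.700 = 1009 W; P_load = 923.3 W
η = P_load / P_source = 923.3 / 1009 = 0.9154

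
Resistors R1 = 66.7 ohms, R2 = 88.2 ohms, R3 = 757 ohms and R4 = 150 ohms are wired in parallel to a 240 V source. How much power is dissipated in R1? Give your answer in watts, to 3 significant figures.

Each parallel branch sees the full supply voltage, so P = V²/R applies directly to the target branch.
P_R1 = V² / R1 = (240)² / 66.7 Ω = 863.6 W

864 W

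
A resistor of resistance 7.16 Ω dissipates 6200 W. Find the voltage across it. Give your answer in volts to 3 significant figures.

211 V

Inverting the appropriate power form: V = √(P R).
V = √(6200 × 7.16) = 210.7 V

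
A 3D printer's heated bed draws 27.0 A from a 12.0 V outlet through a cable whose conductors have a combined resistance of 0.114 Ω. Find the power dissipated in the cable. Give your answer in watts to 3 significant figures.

83.1 W

The cable and load are in series, so the same current flows in both; the loss is I²R_line.
The cable carries the full 27.0 A.
P_line = I² R_line = (27.00)² × 0.114 = 83.11 W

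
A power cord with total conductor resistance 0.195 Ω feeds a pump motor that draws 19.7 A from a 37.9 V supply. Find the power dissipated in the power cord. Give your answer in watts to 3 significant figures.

The power cord is a series resistance carrying the load current; its dissipation is I²R_line.
The power cord carries the full 19.7 A.
P_line = I² R_line = (19.70)² × 0.195 = 75.68 W

75.7 W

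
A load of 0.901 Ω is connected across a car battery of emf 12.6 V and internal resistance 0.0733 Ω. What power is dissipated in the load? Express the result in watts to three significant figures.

With r and R in series, I = ε/(r+R); the load dissipates I²R.
I = ε / (r + R) = 12.6 / (0.0733 + 0.901) = 12.93 A
P_load = I² R = (12.93)² × 0.901 = 150.7 W

151 W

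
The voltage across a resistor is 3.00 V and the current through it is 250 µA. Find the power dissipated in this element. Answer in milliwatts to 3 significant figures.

0.750 mW

With V and I both given, power follows immediately from P = V I.
P = 3.00 V × 0.0002500 A = 0.0007500 W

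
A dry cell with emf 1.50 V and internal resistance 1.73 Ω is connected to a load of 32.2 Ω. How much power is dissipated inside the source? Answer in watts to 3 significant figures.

The source's internal resistance is just another series element carrying I; its dissipation is I²r.
I = ε / (r + R) = 1.50 / (1.73 + 32.2) = 0.04421 A
P_int = I² r = (0.04421)² × 1.73 = 0.003381 W

0.00338 W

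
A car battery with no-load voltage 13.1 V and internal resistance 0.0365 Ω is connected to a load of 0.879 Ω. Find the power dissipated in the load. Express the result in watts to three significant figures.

180 W

The internal resistance and the load are in series, so the same I flows through both; get I from ε/(r+R), then I²R for the load.
I = ε / (r + R) = 13.1 / (0.0365 + 0.879) = 14.31 A
P_load = I² R = (14.31)² × 0.879 = 180.0 W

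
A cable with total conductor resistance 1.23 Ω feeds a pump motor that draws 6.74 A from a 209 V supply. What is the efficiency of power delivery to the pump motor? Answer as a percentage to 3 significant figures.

The cable carries the full 6.74 A.
P_line = I² R_line = (6.740)² × 1.23 = 55.88 W
P_source = V I = 209 × 6.740 = 1409 W; P_load = 1353 W
η = P_load / P_source = 1353 / 1409 = 0.9603

96.0 %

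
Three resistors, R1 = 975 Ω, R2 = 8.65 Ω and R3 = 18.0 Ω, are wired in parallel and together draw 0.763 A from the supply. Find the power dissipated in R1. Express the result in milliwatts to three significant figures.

20.1 mW

Only the total current is stated, so first find the parallel equivalent to get the voltage across the combination.
1/R_eq = 1/975 + 1/8.65 + 1/18.0 ⇒ R_eq = 5.808 Ω
V = I_total × R_eq = 0.7630 × 5.808 = 4.431 V
P_R1 = V² / R1 = (4.431)² / 975 = 0.02014 W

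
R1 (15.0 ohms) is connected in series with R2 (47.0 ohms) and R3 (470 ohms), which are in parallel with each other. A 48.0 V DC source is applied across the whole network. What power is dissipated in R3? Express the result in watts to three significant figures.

2.69 W

First combine the parallel branches into one equivalent R_p, then R1 + R_p is a series pair.
R_p = (47.0×470)/(47.0+470) = 42.73 Ω
R_total = 15.0 + 42.73 = 57.73 Ω
I = V / R_total = 48.0 / 57.73 = 0.8315 A
Voltage across the parallel pair: V_p = I × R_p = 0.8315 × 42.73 = 35.53 V
R3 is across V_p, so use P = V²/R for that branch.
P_R3 = (35.53)² / 470 = 2.686 W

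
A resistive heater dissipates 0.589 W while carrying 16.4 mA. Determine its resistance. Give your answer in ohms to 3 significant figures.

2190 Ω

From P = V I = I²R = V²/R, with the two given quantities we get R = P / I².
R = 0.589 / (0.01640)² = 2190 Ω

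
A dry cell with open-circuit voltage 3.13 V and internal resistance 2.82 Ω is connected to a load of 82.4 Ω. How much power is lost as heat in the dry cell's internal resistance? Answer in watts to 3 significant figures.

r is in series with the load, so it carries the full circuit current — the loss in it is I²r.
I = ε / (r + R) = 3.13 / (2.82 + 82.4) = 0.03673 A
P_int = I² r = (0.03673)² × 2.82 = 0.003804 W

0.00380 W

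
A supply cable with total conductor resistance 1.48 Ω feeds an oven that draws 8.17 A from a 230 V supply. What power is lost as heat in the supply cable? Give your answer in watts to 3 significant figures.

Only the current and the line resistance are needed for the I²R loss.
The supply cable carries the full 8.17 A.
P_line = I² R_line = (8.170)² × 1.48 = 98.79 W

98.8 W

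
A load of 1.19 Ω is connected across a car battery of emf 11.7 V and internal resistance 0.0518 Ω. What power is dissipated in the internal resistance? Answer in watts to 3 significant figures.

The source's internal resistance is just another series element carrying I; its dissipation is I²r.
I = ε / (r + R) = 11.7 / (0.0518 + 1.19) = 9.422 A
P_int = I² r = (9.422)² × 0.0518 = 4.598 W

4.60 W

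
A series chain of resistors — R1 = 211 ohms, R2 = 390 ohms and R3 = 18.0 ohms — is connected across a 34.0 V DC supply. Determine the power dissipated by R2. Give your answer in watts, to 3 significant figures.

1.18 W

Series elements share the same current, so find I first, then use P = I²R.
R_total = 211 + 390 + 18.0 = 619.0 Ω
I = V / R_total = 34.0 / 619.0 = 0.05493 A
P_R2 = I² × R2 = (0.05493)² × 390 = 1.177 W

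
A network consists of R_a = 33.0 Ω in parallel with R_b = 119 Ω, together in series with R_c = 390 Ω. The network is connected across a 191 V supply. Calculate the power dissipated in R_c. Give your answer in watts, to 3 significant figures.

First find R_p for the parallel pair, then treat R_p + R_c as a series loop.
R_p = (33.0×119)/(33.0+119) = 25.84 Ω
R_total = R_p + 390 = 25.84 + 390 = 415.8 Ω
I = V / R_total = 191 / 415.8 = 0.4593 A
R_c carries the full series current, so P = I²R.
P_R_c = (0.4593)² × 390 = 82.28 W

82.3 W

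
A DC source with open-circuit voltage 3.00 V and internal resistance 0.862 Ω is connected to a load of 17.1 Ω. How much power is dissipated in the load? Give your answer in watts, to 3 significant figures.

Load and internal resistance form a series loop — compute the loop current, then the load power via I²R.
I = ε / (r + R) = 3.00 / (0.862 + 17.1) = 0.1670 A
P_load = I² R = (0.1670)² × 17.1 = 0.4770 W

0.477 W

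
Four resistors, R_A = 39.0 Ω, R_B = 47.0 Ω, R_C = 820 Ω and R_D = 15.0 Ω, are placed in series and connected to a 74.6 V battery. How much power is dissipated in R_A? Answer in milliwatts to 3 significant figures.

256 mW

Series elements share the same current, so find I first, then use P = I²R.
R_total = 39.0 + 47.0 + 820 + 15.0 = 921.0 Ω
I = V / R_total = 74.6 / 921.0 = 0.08100 A
P_R_A = I² × R_A = (0.08100)² × 39.0 = 0.2559 W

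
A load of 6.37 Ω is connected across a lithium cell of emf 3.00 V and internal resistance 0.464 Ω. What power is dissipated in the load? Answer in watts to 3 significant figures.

Load and internal resistance form a series loop — compute the loop current, then the load power via I²R.
I = ε / (r + R) = 3.00 / (0.464 + 6.37) = 0.4390 A
P_load = I² R = (0.4390)² × 6.37 = 1.228 W

1.23 W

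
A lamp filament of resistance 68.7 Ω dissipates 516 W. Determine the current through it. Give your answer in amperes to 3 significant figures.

2.74 A

From P = V I = I²R = V²/R, with the two given quantities we get I = √(P / R).
I = √(516 / 68.7) = 2.741 A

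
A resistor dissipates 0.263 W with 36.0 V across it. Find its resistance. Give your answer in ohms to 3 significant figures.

From P = V I = I²R = V²/R, with the two given quantities we get R = V² / P.
R = (36.0)² / 0.263 = 4928 Ω

4930 Ω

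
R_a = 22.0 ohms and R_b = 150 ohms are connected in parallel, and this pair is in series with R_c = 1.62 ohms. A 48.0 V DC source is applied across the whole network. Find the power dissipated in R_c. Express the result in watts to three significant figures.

First find R_p for the parallel pair, then treat R_p + R_c as a series loop.
R_p = (22.0×150)/(22.0+150) = 19.19 Ω
R_total = R_p + 1.62 = 19.19 + 1.62 = 20.81 Ω
I = V / R_total = 48.0 / 20.81 = 2.307 A
All the supply current flows through R_c; use P = I²R_c.
P_R_c = (2.307)² × 1.62 = 8.622 W

8.62 W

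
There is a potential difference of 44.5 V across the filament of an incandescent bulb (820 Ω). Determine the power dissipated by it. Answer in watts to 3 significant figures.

With V across and R both known, P = V²/R gives the dissipation directly.
P = (44.5 V)² / 820 Ω = 2.415 W

2.41 W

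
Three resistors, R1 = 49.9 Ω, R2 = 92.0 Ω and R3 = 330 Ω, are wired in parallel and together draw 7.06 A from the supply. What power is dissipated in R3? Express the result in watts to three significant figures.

131 W

We need the common branch voltage; get it from I_total × R_eq, then P = V²/R for the branch.
1/R_eq = 1/49.9 + 1/92.0 + 1/330 ⇒ R_eq = 29.46 Ω
V = I_total × R_eq = 7.060 × 29.46 = 208.0 V
P_R3 = V² / R3 = (208.0)² / 330 = 131.1 W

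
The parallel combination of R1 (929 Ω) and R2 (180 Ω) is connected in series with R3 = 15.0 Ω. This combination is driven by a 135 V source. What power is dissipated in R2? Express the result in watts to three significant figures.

Reduce the parallel combination to a single R_p; the circuit then becomes R_p in series with the remaining resistor.
R_p = (929×180)/(929+180) = 150.8 Ω
R_total = R_p + 15.0 = 150.8 + 15.0 = 165.8 Ω
I = V / R_total = 135 / 165.8 = 0.8143 A
Voltage across the parallel pair: V_p = I × R_p = 0.8143 × 150.8 = 122.8 V
R2 has V_p across it, so P = V_p²/R2.
P_R2 = (122.8)² / 180 = 83.76 W

83.8 W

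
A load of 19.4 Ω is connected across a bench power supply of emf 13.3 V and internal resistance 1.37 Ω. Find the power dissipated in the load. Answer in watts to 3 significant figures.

7.95 W

Load and internal resistance form a series loop — compute the loop current, then the load power via I²R.
I = ε / (r + R) = 13.3 / (1.37 + 19.4) = 0.6403 A
P_load = I² R = (0.6403)² × 19.4 = 7.955 W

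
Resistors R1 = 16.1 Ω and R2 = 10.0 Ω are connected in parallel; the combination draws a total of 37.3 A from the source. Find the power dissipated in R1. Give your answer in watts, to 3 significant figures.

We need the common branch voltage; get it from I_total × R_eq, then P = V²/R for the branch.
1/R_eq = 1/16.1 + 1/10.0 ⇒ R_eq = 6.169 Ω
V = I_total × R_eq = 37.30 × 6.169 = 230.1 V
P_R1 = V² / R1 = (230.1)² / 16.1 = 3288 W

3290 W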